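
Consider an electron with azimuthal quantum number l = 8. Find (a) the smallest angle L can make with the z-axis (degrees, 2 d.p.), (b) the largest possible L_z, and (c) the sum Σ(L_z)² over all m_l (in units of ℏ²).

cos θ_min = 8/√72, so θ_min ≈ 19.47°.
L_z,max = lℏ = 8ℏ.
Σ m_l² = 408, so Σ(L_z)² = 408 ℏ².

θ_min ≈ 19.47°; L_z,max = 8ℏ; Σ(L_z)² = 408 ℏ²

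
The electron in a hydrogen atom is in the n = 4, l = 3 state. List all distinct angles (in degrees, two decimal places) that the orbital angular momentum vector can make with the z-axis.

|L|² = l(l+1)ℏ² = 12ℏ², so |L| = 2√3 ℏ.
cos θ = m_l/√12 for each m_l ∈ {-3, -2, -1, 0, 1, 2, 3}.

θ ∈ {30.00°, 54.74°, 73.22°, 90.00°, 106.78°, 125.26°, 150.00°}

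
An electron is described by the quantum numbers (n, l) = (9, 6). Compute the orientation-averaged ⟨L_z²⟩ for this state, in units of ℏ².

The allowed m_l values are -6, -5, -4, -3, -2, -1, 0, 1, 2, 3, 4, 5, 6.
⟨L_z²⟩ = ℏ²·l(l+1)/3 = 14ℏ².

⟨L_z²⟩ = 14 ℏ²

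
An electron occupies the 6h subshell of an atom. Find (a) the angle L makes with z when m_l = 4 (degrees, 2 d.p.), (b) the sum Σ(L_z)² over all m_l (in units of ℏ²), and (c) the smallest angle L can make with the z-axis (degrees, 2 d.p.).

The 6h subshell has l = 5.
For m_l = 4: cos θ = 4/√30, θ ≈ 43.09°.
Σ m_l² = 110, so Σ(L_z)² = 110 ℏ².
cos θ_min = 5/√30, so θ_min ≈ 24.09°.

θ(m_l=4) ≈ 43.09°; Σ(L_z)² = 110 ℏ²; θ_min ≈ 24.09°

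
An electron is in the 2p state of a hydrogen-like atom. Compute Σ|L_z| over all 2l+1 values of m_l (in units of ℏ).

Σ|L_z| = 2 ℏ

2p means n = 2, l = 1.
m_l runs from −1 to 1, i.e. {-1, 0, 1}.
Σ|m_l| = 2·1(1+1)/2 = 2.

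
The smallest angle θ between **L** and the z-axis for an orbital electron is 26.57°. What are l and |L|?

l = 4, |L| = 2√5 ℏ ≈ 4.472ℏ

cos²θ_min = l/(l+1) = 0.7999.
Solving: l = 4.
Then |L| = ℏ√(4·5) = 2√5 ℏ.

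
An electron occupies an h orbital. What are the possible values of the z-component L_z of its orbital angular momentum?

An h state has l = 5.
L_z = m_l ℏ with m_l ranging from −l to +l in integer steps.
For l = 5: m_l ∈ {-5, -4, -3, -2, -1, 0, 1, 2, 3, 4, 5}.

L_z ∈ {−5ℏ, −4ℏ, −3ℏ, −2ℏ, −ℏ, 0, ℏ, 2ℏ, 3ℏ, 4ℏ, 5ℏ}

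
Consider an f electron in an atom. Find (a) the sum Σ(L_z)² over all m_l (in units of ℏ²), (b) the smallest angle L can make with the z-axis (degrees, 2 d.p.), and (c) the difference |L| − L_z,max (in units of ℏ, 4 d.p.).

Σ(L_z)² = 28 ℏ²; θ_min ≈ 30.00°; |L|−L_z,max ≈ 0.4641ℏ

For an f orbital, l = 3.
Σ m_l² = 28, so Σ(L_z)² = 28 ℏ².
cos θ_min = 3/√12, so θ_min ≈ 30.00°.
|L| − L_z,max = (2√3 − 3)ℏ ≈ 0.4641ℏ.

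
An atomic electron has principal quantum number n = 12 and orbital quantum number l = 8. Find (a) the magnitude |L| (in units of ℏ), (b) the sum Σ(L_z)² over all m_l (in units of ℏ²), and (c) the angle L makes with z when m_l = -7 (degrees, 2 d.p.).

|L| = ℏ√(8·9) = 6√2 ℏ ≈ 8.485ℏ.
Σ m_l² = 408, so Σ(L_z)² = 408 ℏ².
For m_l = -7: cos θ = -7/√72, θ ≈ 145.58°.

|L| = 6√2 ℏ ≈ 8.485ℏ; Σ(L_z)² = 408 ℏ²; θ(m_l=-7) ≈ 145.58°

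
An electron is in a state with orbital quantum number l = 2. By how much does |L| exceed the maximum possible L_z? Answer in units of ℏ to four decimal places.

|L| = √6 ℏ ≈ 2.4495ℏ, while L_z,max = lℏ = 2ℏ.
The difference is (√6 − 2)ℏ ≈ 0.4495ℏ.

|L| − L_z,max ≈ 0.4495ℏ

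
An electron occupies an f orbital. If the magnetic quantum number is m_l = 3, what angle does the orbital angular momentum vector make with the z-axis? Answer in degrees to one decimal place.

θ ≈ 30.0°

For an f orbital, l = 3.
|L|² = l(l+1)ℏ² = 12ℏ², so |L| = 2√3 ℏ.
L_z = m_l ℏ = 3ℏ.
cos θ = L_z/|L| = 3/√12, so θ ≈ 30.0°.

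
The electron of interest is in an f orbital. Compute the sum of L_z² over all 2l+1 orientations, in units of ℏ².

Σ(L_z)² = 28 ℏ²

An f state has l = 3.
The allowed m_l values are -3, -2, -1, 0, 1, 2, 3.
Σ m_l² = l(l+1)(2l+1)/3 = 3·4·7/3 = 28.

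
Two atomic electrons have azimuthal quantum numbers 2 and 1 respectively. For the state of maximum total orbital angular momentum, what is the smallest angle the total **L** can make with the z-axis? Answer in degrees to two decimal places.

Angular momentum addition gives L = |l₁ − l₂|, …, l₁ + l₂.
Allowed values: L = 1, 2, 3.
The maximum is L = 3, with |L_tot| = ℏ√(3·4) = 2√3 ℏ.
The minimum angle with z is arccos(3/√12) ≈ 30.00°.

θ_min ≈ 30.00°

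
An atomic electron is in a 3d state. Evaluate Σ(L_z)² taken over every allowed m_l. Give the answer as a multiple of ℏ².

3d means n = 3, l = 2.
m_l runs from −2 to 2, i.e. {-2, -1, 0, 1, 2}.
Summing m² from −2 to 2: Σ m_l² = 10.

Σ(L_z)² = 10 ℏ²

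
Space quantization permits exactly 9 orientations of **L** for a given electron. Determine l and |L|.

Since there are 2l+1 = 9 values of m_l, l = 4.
Then |L| = √(l(l+1)) ℏ = 2√5 ℏ.

l = 4, |L| = 2√5 ℏ ≈ 4.472ℏ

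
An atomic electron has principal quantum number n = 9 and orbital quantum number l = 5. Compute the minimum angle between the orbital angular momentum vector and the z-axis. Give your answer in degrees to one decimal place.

θ_min ≈ 24.1°

|L| = √(l(l+1)) ℏ = √30 ℏ.
The smallest angle corresponds to the largest L_z, i.e. m_l = l = 5, giving L_z = 5ℏ.
cos θ_min = 5/√30, so θ_min ≈ 24.1°.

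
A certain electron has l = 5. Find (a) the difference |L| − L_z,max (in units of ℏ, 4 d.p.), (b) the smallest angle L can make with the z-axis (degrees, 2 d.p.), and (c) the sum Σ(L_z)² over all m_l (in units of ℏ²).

|L|−L_z,max ≈ 0.4772ℏ; θ_min ≈ 24.09°; Σ(L_z)² = 110 ℏ²

|L| − L_z,max = (√30 − 5)ℏ ≈ 0.4772ℏ.
cos θ_min = 5/√30, so θ_min ≈ 24.09°.
Σ m_l² = 110, so Σ(L_z)² = 110 ℏ².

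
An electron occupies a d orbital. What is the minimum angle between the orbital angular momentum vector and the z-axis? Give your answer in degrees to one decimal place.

A d state has l = 2.
|L| = ℏ√(l(l+1)) = √6 ℏ.
The smallest angle corresponds to the largest L_z, i.e. m_l = l = 2, giving L_z = 2ℏ.
cos θ_min = 2/√6, so θ_min ≈ 35.3°.

θ_min ≈ 35.3°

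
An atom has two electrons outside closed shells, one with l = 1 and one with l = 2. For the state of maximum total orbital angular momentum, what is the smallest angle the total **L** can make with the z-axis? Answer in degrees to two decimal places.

θ_min ≈ 30.00°

The total orbital quantum number L ranges from |l₁ − l₂| to l₁ + l₂ in integer steps.
So L can be 1, 2, 3.
The maximum is L = 3, with |L_tot| = ℏ√(3·4) = 2√3 ℏ.
The minimum angle with z is arccos(3/√12) ≈ 30.00°.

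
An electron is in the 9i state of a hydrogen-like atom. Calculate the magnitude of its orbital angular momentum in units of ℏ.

9i means n = 9, l = 6.
|L| = ℏ√(l(l+1)) = ℏ√(6·7) = √42 ℏ

|L| = √42 ℏ ≈ 6.481ℏ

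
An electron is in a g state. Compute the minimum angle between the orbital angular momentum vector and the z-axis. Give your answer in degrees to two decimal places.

For a g orbital, l = 4.
|L|² = l(l+1)ℏ² = 20ℏ², so |L| = 2√5 ℏ.
The smallest angle corresponds to the largest L_z, i.e. m_l = l = 4, giving L_z = 4ℏ.
cos θ_min = 4/√20, so θ_min ≈ 26.57°.

θ_min ≈ 26.57°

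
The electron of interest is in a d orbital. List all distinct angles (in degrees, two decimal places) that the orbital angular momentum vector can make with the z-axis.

θ ∈ {35.26°, 65.91°, 90.00°, 114.09°, 144.74°}

For a d orbital, l = 2.
|L| = √(l(l+1)) ℏ = √6 ℏ.
cos θ = m_l/√6 for each m_l ∈ {-2, -1, 0, 1, 2}.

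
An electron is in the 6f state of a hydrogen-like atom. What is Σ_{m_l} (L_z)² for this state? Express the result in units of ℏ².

Σ(L_z)² = 28 ℏ²

For 6f, l = 3.
The allowed m_l values are -3, -2, -1, 0, 1, 2, 3.
Σ m_l² = l(l+1)(2l+1)/3 = 3·4·7/3 = 28.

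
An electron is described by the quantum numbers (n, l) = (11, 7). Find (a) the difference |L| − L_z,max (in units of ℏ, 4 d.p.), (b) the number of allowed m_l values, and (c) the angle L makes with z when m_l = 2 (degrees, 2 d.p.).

|L|−L_z,max ≈ 0.4833ℏ; 15 values; θ(m_l=2) ≈ 74.50°

|L| − L_z,max = (2√14 − 7)ℏ ≈ 0.4833ℏ.
There are 2l+1 = 15 values of m_l.
For m_l = 2: cos θ = 2/√56, θ ≈ 74.50°.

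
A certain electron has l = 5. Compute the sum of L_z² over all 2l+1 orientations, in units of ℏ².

Σ(L_z)² = 110 ℏ²

The allowed m_l values are -5, -4, -3, -2, -1, 0, 1, 2, 3, 4, 5.
Σ m_l² = l(l+1)(2l+1)/3 = 5·6·11/3 = 110.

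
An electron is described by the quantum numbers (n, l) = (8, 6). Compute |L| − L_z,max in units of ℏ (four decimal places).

|L| − L_z,max ≈ 0.4807ℏ

|L| = √42 ℏ ≈ 6.4807ℏ, while L_z,max = lℏ = 6ℏ.
The difference is (√42 − 6)ℏ ≈ 0.4807ℏ.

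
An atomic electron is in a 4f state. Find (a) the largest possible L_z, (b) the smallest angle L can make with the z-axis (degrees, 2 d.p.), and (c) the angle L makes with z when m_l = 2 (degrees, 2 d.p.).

4f means n = 4, l = 3.
L_z,max = lℏ = 3ℏ.
cos θ_min = 3/√12, so θ_min ≈ 30.00°.
For m_l = 2: cos θ = 2/√12, θ ≈ 54.74°.

L_z,max = 3ℏ; θ_min ≈ 30.00°; θ(m_l=2) ≈ 54.74°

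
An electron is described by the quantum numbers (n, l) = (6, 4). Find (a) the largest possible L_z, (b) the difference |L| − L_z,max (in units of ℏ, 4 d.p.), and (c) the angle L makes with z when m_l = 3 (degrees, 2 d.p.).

L_z,max = 4ℏ; |L|−L_z,max ≈ 0.4721ℏ; θ(m_l=3) ≈ 47.87°

L_z,max = lℏ = 4ℏ.
|L| − L_z,max = (2√5 − 4)ℏ ≈ 0.4721ℏ.
For m_l = 3: cos θ = 3/√20, θ ≈ 47.87°.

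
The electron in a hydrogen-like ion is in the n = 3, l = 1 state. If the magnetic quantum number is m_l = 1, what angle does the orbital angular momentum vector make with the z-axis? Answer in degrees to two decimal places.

|L| = √(l(l+1)) ℏ = √2 ℏ.
L_z = m_l ℏ = 1ℏ.
cos θ = L_z/|L| = 1/√2, so θ ≈ 45.00°.

θ ≈ 45.00°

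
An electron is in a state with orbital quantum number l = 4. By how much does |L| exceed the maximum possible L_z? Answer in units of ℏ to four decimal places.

|L| = 2√5 ℏ ≈ 4.4721ℏ, while L_z,max = lℏ = 4ℏ.
The difference is (2√5 − 4)ℏ ≈ 0.4721ℏ.

|L| − L_z,max ≈ 0.4721ℏ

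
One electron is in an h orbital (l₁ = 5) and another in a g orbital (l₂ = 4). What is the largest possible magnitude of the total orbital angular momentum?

L runs from |5 − 4| = 1 to 5 + 4 = 9.
L ∈ {1, 2, 3, 4, 5, 6, 7, 8, 9}.
The largest magnitude corresponds to L = 9: |L_tot| = ℏ√(9·10) = 3√10 ℏ.

|L_tot|_max = 3√10 ℏ ≈ 9.487ℏ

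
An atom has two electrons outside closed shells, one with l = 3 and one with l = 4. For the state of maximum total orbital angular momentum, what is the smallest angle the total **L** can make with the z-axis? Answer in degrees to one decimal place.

Angular momentum addition gives L = |l₁ − l₂|, …, l₁ + l₂.
So L can be 1, 2, 3, 4, 5, 6, 7.
The maximum is L = 7, with |L_tot| = ℏ√(7·8) = 2√14 ℏ.
The minimum angle with z is arccos(7/√56) ≈ 20.7°.

θ_min ≈ 20.7°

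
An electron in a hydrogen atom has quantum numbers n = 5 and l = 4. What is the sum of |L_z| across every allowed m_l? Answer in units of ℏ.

Σ|L_z| = 20 ℏ

m_l ∈ {-4, -3, -2, -1, 0, 1, 2, 3, 4}.
Σ|m_l| = 2·4(4+1)/2 = 20.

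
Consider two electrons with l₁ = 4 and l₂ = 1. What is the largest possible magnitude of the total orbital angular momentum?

|L_tot|_max = √30 ℏ ≈ 5.477ℏ

Angular momentum addition gives L = |l₁ − l₂|, …, l₁ + l₂.
So L can be 3, 4, 5.
The largest magnitude corresponds to L = 5: |L_tot| = ℏ√(5·6) = √30 ℏ.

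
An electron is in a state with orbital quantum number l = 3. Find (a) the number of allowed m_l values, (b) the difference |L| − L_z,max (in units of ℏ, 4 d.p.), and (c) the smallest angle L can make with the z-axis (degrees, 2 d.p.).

7 values; |L|−L_z,max ≈ 0.4641ℏ; θ_min ≈ 30.00°

There are 2l+1 = 7 values of m_l.
|L| − L_z,max = (2√3 − 3)ℏ ≈ 0.4641ℏ.
cos θ_min = 3/√12, so θ_min ≈ 30.00°.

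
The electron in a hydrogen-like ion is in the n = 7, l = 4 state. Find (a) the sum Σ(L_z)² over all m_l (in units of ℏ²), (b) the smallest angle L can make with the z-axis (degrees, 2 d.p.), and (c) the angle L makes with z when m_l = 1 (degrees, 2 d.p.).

Σ m_l² = 60, so Σ(L_z)² = 60 ℏ².
cos θ_min = 4/√20, so θ_min ≈ 26.57°.
For m_l = 1: cos θ = 1/√20, θ ≈ 77.08°.

Σ(L_z)² = 60 ℏ²; θ_min ≈ 26.57°; θ(m_l=1) ≈ 77.08°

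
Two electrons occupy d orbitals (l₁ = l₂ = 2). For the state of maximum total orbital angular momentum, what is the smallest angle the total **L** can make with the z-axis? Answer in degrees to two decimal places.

By the triangle rule, |l₁ − l₂| ≤ L ≤ l₁ + l₂.
Allowed values: L = 0, 1, 2, 3, 4.
The maximum is L = 4, with |L_tot| = ℏ√(4·5) = 2√5 ℏ.
The minimum angle with z is arccos(4/√20) ≈ 26.57°.

θ_min ≈ 26.57°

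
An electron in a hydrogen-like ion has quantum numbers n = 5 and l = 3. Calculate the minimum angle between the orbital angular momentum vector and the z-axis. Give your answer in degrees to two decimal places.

|L| = √(l(l+1)) ℏ = 2√3 ℏ.
The smallest angle corresponds to the largest L_z, i.e. m_l = l = 3, giving L_z = 3ℏ.
cos θ_min = 3/√12, so θ_min ≈ 30.00°.

θ_min ≈ 30.00°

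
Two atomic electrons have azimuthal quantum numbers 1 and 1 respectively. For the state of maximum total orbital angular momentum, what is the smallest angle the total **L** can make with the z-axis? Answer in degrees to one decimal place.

θ_min ≈ 35.3°

The total orbital quantum number L ranges from |l₁ − l₂| to l₁ + l₂ in integer steps.
Allowed values: L = 0, 1, 2.
The maximum is L = 2, with |L_tot| = ℏ√(2·3) = √6 ℏ.
The minimum angle with z is arccos(2/√6) ≈ 35.3°.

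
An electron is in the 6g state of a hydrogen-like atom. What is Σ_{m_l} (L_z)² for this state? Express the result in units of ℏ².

Σ(L_z)² = 60 ℏ²

The 6g subshell has l = 4.
m_l ∈ {-4, -3, -2, -1, 0, 1, 2, 3, 4}.
Σ m_l² = l(l+1)(2l+1)/3 = 4·5·9/3 = 60.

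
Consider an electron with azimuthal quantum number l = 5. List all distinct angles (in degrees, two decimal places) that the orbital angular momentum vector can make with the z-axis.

θ ∈ {24.09°, 43.09°, 56.79°, 68.58°, 79.48°, 90.00°, 100.52°, 111.42°, 123.21°, 136.91°, 155.91°}

|L| = √(l(l+1)) ℏ = √30 ℏ.
cos θ = m_l/√30 for each m_l ∈ {-5, -4, -3, -2, -1, 0, 1, 2, 3, 4, 5}.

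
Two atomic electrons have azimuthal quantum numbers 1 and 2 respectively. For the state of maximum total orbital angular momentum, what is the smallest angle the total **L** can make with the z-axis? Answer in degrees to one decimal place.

θ_min ≈ 30.0°

Angular momentum addition gives L = |l₁ − l₂|, …, l₁ + l₂.
So L can be 1, 2, 3.
The maximum is L = 3, with |L_tot| = ℏ√(3·4) = 2√3 ℏ.
The minimum angle with z is arccos(3/√12) ≈ 30.0°.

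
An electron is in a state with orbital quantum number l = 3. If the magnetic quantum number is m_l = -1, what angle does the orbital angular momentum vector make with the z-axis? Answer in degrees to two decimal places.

|L|² = l(l+1)ℏ² = 12ℏ², so |L| = 2√3 ℏ.
L_z = m_l ℏ = −1ℏ.
cos θ = L_z/|L| = -1/√12, so θ ≈ 106.78°.

θ ≈ 106.78°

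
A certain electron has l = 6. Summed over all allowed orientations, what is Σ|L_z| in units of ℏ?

Σ|L_z| = 42 ℏ

The allowed m_l values are -6, -5, -4, -3, -2, -1, 0, 1, 2, 3, 4, 5, 6.
Σ|m_l| = 2(1+2+…+6) = 42.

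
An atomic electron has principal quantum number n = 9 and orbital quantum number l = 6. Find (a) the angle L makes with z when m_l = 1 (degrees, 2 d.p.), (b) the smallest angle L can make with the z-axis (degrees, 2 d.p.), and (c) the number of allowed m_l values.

θ(m_l=1) ≈ 81.12°; θ_min ≈ 22.21°; 13 values

For m_l = 1: cos θ = 1/√42, θ ≈ 81.12°.
cos θ_min = 6/√42, so θ_min ≈ 22.21°.
There are 2l+1 = 13 values of m_l.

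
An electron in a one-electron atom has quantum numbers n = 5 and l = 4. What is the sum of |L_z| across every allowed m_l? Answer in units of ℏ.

Σ|L_z| = 20 ℏ

The allowed m_l values are -4, -3, -2, -1, 0, 1, 2, 3, 4.
Σ|m_l| = 2(1+2+…+4) = 20.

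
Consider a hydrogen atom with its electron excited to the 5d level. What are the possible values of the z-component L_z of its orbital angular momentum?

L_z ∈ {−2ℏ, −ℏ, 0, ℏ, 2ℏ}

The 5d level has l = 2.
L_z = m_l ℏ with m_l ranging from −l to +l in integer steps.
For l = 2: m_l ∈ {-2, -1, 0, 1, 2}.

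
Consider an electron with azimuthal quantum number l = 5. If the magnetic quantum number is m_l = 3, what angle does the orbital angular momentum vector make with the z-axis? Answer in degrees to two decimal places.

|L|² = l(l+1)ℏ² = 30ℏ², so |L| = √30 ℏ.
L_z = m_l ℏ = 3ℏ.
cos θ = L_z/|L| = 3/√30, so θ ≈ 56.79°.

θ ≈ 56.79°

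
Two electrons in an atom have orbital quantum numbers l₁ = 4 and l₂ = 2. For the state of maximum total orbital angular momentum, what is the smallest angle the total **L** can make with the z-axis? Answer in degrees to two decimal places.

θ_min ≈ 22.21°

By the triangle rule, |l₁ − l₂| ≤ L ≤ l₁ + l₂.
L ∈ {2, 3, 4, 5, 6}.
The maximum is L = 6, with |L_tot| = ℏ√(6·7) = √42 ℏ.
The minimum angle with z is arccos(6/√42) ≈ 22.21°.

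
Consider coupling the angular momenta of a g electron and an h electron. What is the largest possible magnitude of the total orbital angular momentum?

Angular momentum addition gives L = |l₁ − l₂|, …, l₁ + l₂.
L ∈ {1, 2, 3, 4, 5, 6, 7, 8, 9}.
The largest magnitude corresponds to L = 9: |L_tot| = ℏ√(9·10) = 3√10 ℏ.

|L_tot|_max = 3√10 ℏ ≈ 9.487ℏ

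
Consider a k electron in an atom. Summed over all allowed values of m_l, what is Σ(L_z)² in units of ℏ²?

Σ(L_z)² = 280 ℏ²

For a k orbital, l = 7.
The allowed m_l values are -7, -6, -5, -4, -3, -2, -1, 0, 1, 2, 3, 4, 5, 6, 7.
Σ m_l² = 2·(1 + 4 + 9 + 16 + 25 + 36 + 49) = 280.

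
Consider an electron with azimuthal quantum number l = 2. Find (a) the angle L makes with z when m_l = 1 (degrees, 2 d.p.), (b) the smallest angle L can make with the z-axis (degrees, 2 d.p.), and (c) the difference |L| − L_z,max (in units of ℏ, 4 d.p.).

For m_l = 1: cos θ = 1/√6, θ ≈ 65.91°.
cos θ_min = 2/√6, so θ_min ≈ 35.26°.
|L| − L_z,max = (√6 − 2)ℏ ≈ 0.4495ℏ.

θ(m_l=1) ≈ 65.91°; θ_min ≈ 35.26°; |L|−L_z,max ≈ 0.4495ℏ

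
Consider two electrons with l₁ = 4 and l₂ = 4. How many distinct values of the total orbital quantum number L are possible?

9

By the triangle rule, |l₁ − l₂| ≤ L ≤ l₁ + l₂.
So L can be 0, 1, 2, 3, 4, 5, 6, 7, 8.
That is 9 values.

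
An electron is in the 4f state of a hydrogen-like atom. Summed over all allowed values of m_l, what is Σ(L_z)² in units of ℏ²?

For 4f, l = 3.
m_l runs from −3 to 3, i.e. {-3, -2, -1, 0, 1, 2, 3}.
Σ m_l² = 2·(1 + 4 + 9) = 28.

Σ(L_z)² = 28 ℏ²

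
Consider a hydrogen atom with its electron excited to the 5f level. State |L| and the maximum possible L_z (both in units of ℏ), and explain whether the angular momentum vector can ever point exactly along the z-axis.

No: L_z,max = 3ℏ < |L| = 2√3 ℏ ≈ 3.464ℏ

The 5f level has l = 3.
|L| = 2√3 ℏ ≈ 3.4641ℏ, while L_z,max = lℏ = 3ℏ.
Since |L| > L_z,max, the vector can never point exactly along z; the closest it comes is θ_min = arccos(3/√12) ≈ 30.0°.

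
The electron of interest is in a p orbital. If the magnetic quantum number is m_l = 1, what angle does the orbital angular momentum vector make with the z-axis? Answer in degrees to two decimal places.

P corresponds to l = 1.
|L|² = l(l+1)ℏ² = 2ℏ², so |L| = √2 ℏ.
L_z = m_l ℏ = 1ℏ.
cos θ = L_z/|L| = 1/√2, so θ ≈ 45.00°.

θ ≈ 45.00°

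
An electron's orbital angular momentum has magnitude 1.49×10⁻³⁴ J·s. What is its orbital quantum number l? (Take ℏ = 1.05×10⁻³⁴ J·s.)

l = 1

Dividing by ℏ: |L|/ℏ ≈ 1.419.
(|L|/ℏ)² = l(l+1) ≈ 2.01 ⇒ l = 1.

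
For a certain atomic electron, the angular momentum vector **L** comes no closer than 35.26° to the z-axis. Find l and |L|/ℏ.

l = 2, |L| = √6 ℏ ≈ 2.449ℏ

cos²θ_min = l/(l+1) = 0.6667.
l = cos²θ/sin²θ ≈ 2.
Then |L| = ℏ√(2·3) = √6 ℏ.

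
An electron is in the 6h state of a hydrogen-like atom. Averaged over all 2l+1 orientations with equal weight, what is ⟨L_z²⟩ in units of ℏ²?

⟨L_z²⟩ = 10 ℏ²

The 6h subshell has l = 5.
The allowed m_l values are -5, -4, -3, -2, -1, 0, 1, 2, 3, 4, 5.
⟨L_z²⟩ = ℏ²·(Σ m_l²)/(2l+1) = ℏ²·110/11 = 10ℏ².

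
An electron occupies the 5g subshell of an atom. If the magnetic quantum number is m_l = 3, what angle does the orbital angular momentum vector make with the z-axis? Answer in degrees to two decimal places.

θ ≈ 47.87°

For 5g, l = 4.
|L| = ℏ√(l(l+1)) = 2√5 ℏ.
L_z = m_l ℏ = 3ℏ.
cos θ = L_z/|L| = 3/√20, so θ ≈ 47.87°.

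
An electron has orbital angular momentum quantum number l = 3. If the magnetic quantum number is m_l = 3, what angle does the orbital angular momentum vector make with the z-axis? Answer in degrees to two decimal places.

θ ≈ 30.00°

|L| = √(l(l+1)) ℏ = 2√3 ℏ.
L_z = m_l ℏ = 3ℏ.
cos θ = L_z/|L| = 3/√12, so θ ≈ 30.00°.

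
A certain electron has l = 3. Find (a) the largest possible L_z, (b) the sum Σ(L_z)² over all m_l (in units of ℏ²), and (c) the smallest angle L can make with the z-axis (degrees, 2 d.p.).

L_z,max = lℏ = 3ℏ.
Σ m_l² = 28, so Σ(L_z)² = 28 ℏ².
cos θ_min = 3/√12, so θ_min ≈ 30.00°.

L_z,max = 3ℏ; Σ(L_z)² = 28 ℏ²; θ_min ≈ 30.00°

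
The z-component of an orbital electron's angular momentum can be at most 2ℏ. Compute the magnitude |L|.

|L| = √6 ℏ ≈ 2.449ℏ

Since max m_l = l, l = 2.
|L| = √(l(l+1)) ℏ = √6 ℏ.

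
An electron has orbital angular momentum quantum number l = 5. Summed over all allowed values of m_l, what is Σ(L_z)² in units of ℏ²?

The allowed m_l values are -5, -4, -3, -2, -1, 0, 1, 2, 3, 4, 5.
Summing m² from −5 to 5: Σ m_l² = 110.

Σ(L_z)² = 110 ℏ²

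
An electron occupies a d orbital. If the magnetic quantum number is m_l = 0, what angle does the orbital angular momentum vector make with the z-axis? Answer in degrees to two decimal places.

For a d orbital, l = 2.
|L| = √(l(l+1)) ℏ = √6 ℏ.
L_z = m_l ℏ = 0ℏ.
cos θ = L_z/|L| = 0/√6, so θ ≈ 90.00°.

θ ≈ 90.00°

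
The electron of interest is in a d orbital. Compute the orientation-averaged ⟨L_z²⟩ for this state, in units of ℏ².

⟨L_z²⟩ = 2 ℏ²

A d state has l = 2.
m_l runs from −2 to 2, i.e. {-2, -1, 0, 1, 2}.
Average of L_z² over 5 states: 10/5 ℏ² = 2 ℏ².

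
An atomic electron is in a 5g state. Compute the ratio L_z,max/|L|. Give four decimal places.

For 5g, l = 4.
|L| = 2√5 ℏ ≈ 4.4721ℏ, while L_z,max = lℏ = 4ℏ.
L_z,max/|L| = 4/√20 = 0.8944.

L_z,max/|L| = 0.8944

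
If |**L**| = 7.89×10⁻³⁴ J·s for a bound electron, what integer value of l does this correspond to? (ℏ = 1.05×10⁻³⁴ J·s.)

l = 7

In units of ℏ, |L| ≈ 7.514.
Set l(l+1) = 56.46; the integer solution is l = 7.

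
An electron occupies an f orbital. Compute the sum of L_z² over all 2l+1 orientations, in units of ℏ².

The letter f corresponds to l = 3.
The allowed m_l values are -3, -2, -1, 0, 1, 2, 3.
Σ m_l² = 2·(1 + 4 + 9) = 28.

Σ(L_z)² = 28 ℏ²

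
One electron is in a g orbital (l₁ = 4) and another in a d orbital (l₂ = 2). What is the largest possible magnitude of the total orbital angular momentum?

Angular momentum addition gives L = |l₁ − l₂|, …, l₁ + l₂.
Allowed values: L = 2, 3, 4, 5, 6.
The largest magnitude corresponds to L = 6: |L_tot| = ℏ√(6·7) = √42 ℏ.

|L_tot|_max = √42 ℏ ≈ 6.481ℏ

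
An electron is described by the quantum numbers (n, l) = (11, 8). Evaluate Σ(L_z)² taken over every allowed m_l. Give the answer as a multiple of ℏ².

The allowed m_l values are -8, -7, -6, -5, -4, -3, -2, -1, 0, 1, 2, 3, 4, 5, 6, 7, 8.
Summing m² from −8 to 8: Σ m_l² = 408.

Σ(L_z)² = 408 ℏ²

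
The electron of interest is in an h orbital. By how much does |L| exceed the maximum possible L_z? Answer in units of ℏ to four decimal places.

An h state has l = 5.
|L| = √30 ℏ ≈ 5.4772ℏ, while L_z,max = lℏ = 5ℏ.
The difference is (√30 − 5)ℏ ≈ 0.4772ℏ.

|L| − L_z,max ≈ 0.4772ℏ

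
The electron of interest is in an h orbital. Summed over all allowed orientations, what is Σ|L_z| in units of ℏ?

The letter h corresponds to l = 5.
The allowed m_l values are -5, -4, -3, -2, -1, 0, 1, 2, 3, 4, 5.
Σ|m_l| = 2(1+2+…+5) = 30.

Σ|L_z| = 30 ℏ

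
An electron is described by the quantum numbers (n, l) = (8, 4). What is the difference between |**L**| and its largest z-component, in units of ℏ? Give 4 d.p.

|L| − L_z,max ≈ 0.4721ℏ

|L| = 2√5 ℏ ≈ 4.4721ℏ, while L_z,max = lℏ = 4ℏ.
The difference is (2√5 − 4)ℏ ≈ 0.4721ℏ.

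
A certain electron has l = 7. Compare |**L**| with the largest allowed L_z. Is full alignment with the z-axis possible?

No: L_z,max = 7ℏ < |L| = 2√14 ℏ ≈ 7.483ℏ

|L| = 2√14 ℏ ≈ 7.4833ℏ, while L_z,max = lℏ = 7ℏ.
Since |L| > L_z,max, the vector can never point exactly along z; the closest it comes is θ_min = arccos(7/√56) ≈ 20.7°.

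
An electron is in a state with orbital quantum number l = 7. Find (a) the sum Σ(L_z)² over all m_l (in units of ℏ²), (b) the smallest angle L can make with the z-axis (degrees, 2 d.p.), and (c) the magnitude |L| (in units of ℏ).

Σ(L_z)² = 280 ℏ²; θ_min ≈ 20.70°; |L| = 2√14 ℏ ≈ 7.483ℏ

Σ m_l² = 280, so Σ(L_z)² = 280 ℏ².
cos θ_min = 7/√56, so θ_min ≈ 20.70°.
|L| = ℏ√(7·8) = 2√14 ℏ ≈ 7.483ℏ.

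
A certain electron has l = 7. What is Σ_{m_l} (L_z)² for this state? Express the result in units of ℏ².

m_l ∈ {-7, -6, -5, -4, -3, -2, -1, 0, 1, 2, 3, 4, 5, 6, 7}.
Σ m_l² = l(l+1)(2l+1)/3 = 7·8·15/3 = 280.

Σ(L_z)² = 280 ℏ²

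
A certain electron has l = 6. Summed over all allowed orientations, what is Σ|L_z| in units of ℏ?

m_l runs from −6 to 6, i.e. {-6, -5, -4, -3, -2, -1, 0, 1, 2, 3, 4, 5, 6}.
Σ|m_l| = 2·6(6+1)/2 = 42.

Σ|L_z| = 42 ℏ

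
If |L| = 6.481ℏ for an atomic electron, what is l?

Since |L|² = l(l+1)ℏ², l(l+1) = 42.
The positive root is l = 6.

l = 6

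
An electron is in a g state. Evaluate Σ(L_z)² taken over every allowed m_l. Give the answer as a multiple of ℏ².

Σ(L_z)² = 60 ℏ²

A g state has l = 4.
m_l ∈ {-4, -3, -2, -1, 0, 1, 2, 3, 4}.
Σ m_l² = l(l+1)(2l+1)/3 = 4·5·9/3 = 60.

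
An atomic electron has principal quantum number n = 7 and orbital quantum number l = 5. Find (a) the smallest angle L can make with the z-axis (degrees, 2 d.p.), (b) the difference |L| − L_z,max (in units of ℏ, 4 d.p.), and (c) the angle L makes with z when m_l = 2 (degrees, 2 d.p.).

cos θ_min = 5/√30, so θ_min ≈ 24.09°.
|L| − L_z,max = (√30 − 5)ℏ ≈ 0.4772ℏ.
For m_l = 2: cos θ = 2/√30, θ ≈ 68.58°.

θ_min ≈ 24.09°; |L|−L_z,max ≈ 0.4772ℏ; θ(m_l=2) ≈ 68.58°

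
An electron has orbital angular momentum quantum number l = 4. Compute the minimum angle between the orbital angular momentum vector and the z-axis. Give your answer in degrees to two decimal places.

|L| = √(l(l+1)) ℏ = 2√5 ℏ.
The smallest angle corresponds to the largest L_z, i.e. m_l = l = 4, giving L_z = 4ℏ.
cos θ_min = 4/√20, so θ_min ≈ 26.57°.

θ_min ≈ 26.57°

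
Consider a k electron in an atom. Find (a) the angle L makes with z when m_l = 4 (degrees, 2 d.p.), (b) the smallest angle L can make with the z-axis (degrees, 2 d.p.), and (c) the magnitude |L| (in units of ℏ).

For a k orbital, l = 7.
For m_l = 4: cos θ = 4/√56, θ ≈ 57.69°.
cos θ_min = 7/√56, so θ_min ≈ 20.70°.
|L| = ℏ√(7·8) = 2√14 ℏ ≈ 7.483ℏ.

θ(m_l=4) ≈ 57.69°; θ_min ≈ 20.70°; |L| = 2√14 ℏ ≈ 7.483ℏ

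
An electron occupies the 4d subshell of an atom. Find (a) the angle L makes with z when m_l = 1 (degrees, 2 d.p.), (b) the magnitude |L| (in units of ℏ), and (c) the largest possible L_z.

θ(m_l=1) ≈ 65.91°; |L| = √6 ℏ ≈ 2.449ℏ; L_z,max = 2ℏ

The 4d subshell has l = 2.
For m_l = 1: cos θ = 1/√6, θ ≈ 65.91°.
|L| = ℏ√(2·3) = √6 ℏ ≈ 2.449ℏ.
L_z,max = lℏ = 2ℏ.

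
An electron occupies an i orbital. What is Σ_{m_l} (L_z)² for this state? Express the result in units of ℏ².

The letter i corresponds to l = 6.
m_l ∈ {-6, -5, -4, -3, -2, -1, 0, 1, 2, 3, 4, 5, 6}.
Summing m² from −6 to 6: Σ m_l² = 182.

Σ(L_z)² = 182 ℏ²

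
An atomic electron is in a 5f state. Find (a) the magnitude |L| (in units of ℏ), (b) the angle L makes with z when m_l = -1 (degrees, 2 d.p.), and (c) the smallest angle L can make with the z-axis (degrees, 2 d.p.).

|L| = 2√3 ℏ ≈ 3.464ℏ; θ(m_l=-1) ≈ 106.78°; θ_min ≈ 30.00°

5f means n = 5, l = 3.
|L| = ℏ√(3·4) = 2√3 ℏ ≈ 3.464ℏ.
For m_l = -1: cos θ = -1/√12, θ ≈ 106.78°.
cos θ_min = 3/√12, so θ_min ≈ 30.00°.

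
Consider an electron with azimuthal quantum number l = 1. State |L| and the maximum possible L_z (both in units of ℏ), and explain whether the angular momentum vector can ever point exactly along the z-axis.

No: L_z,max = 1ℏ < |L| = √2 ℏ ≈ 1.414ℏ

|L| = √2 ℏ ≈ 1.4142ℏ, while L_z,max = lℏ = 1ℏ.
Since |L| > L_z,max, the vector can never point exactly along z; the closest it comes is θ_min = arccos(1/√2) ≈ 45.0°.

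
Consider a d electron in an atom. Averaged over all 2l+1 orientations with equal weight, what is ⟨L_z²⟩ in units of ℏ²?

For a d orbital, l = 2.
m_l ∈ {-2, -1, 0, 1, 2}.
Average of L_z² over 5 states: 10/5 ℏ² = 2 ℏ².

⟨L_z²⟩ = 2 ℏ²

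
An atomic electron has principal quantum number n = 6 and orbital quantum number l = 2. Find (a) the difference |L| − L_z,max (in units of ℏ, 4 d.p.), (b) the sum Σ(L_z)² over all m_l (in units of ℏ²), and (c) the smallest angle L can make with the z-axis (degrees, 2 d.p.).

|L| − L_z,max = (√6 − 2)ℏ ≈ 0.4495ℏ.
Σ m_l² = 10, so Σ(L_z)² = 10 ℏ².
cos θ_min = 2/√6, so θ_min ≈ 35.26°.

|L|−L_z,max ≈ 0.4495ℏ; Σ(L_z)² = 10 ℏ²; θ_min ≈ 35.26°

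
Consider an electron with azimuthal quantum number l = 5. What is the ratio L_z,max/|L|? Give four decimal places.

L_z,max/|L| = 0.9129

|L| = √30 ℏ ≈ 5.4772ℏ, while L_z,max = lℏ = 5ℏ.
L_z,max/|L| = 5/√30 = 0.9129.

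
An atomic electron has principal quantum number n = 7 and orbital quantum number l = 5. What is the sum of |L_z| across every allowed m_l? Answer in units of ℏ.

m_l runs from −5 to 5, i.e. {-5, -4, -3, -2, -1, 0, 1, 2, 3, 4, 5}.
Σ|m_l| = 2(1+2+…+5) = 30.

Σ|L_z| = 30 ℏ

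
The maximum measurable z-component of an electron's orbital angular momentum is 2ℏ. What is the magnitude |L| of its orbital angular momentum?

|L| = √6 ℏ ≈ 2.449ℏ

Since max m_l = l, l = 2.
|L| = ℏ√(l(l+1)) = √6 ℏ.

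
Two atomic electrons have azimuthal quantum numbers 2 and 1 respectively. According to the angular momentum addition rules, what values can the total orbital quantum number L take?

By the triangle rule, |l₁ − l₂| ≤ L ≤ l₁ + l₂.
Allowed values: L = 1, 2, 3.

L = 1, 2, 3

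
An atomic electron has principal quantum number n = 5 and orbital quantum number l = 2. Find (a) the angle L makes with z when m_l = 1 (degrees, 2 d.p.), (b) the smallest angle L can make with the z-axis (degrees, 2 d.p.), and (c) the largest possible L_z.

θ(m_l=1) ≈ 65.91°; θ_min ≈ 35.26°; L_z,max = 2ℏ

For m_l = 1: cos θ = 1/√6, θ ≈ 65.91°.
cos θ_min = 2/√6, so θ_min ≈ 35.26°.
L_z,max = lℏ = 2ℏ.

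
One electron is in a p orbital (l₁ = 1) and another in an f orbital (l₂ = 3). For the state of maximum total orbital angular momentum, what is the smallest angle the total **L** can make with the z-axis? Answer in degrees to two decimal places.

L runs from |1 − 3| = 2 to 1 + 3 = 4.
So L can be 2, 3, 4.
The maximum is L = 4, with |L_tot| = ℏ√(4·5) = 2√5 ℏ.
The minimum angle with z is arccos(4/√20) ≈ 26.57°.

θ_min ≈ 26.57°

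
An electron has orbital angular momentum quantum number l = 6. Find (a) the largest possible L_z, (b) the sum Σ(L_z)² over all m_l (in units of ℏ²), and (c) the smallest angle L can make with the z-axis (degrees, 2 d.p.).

L_z,max = lℏ = 6ℏ.
Σ m_l² = 182, so Σ(L_z)² = 182 ℏ².
cos θ_min = 6/√42, so θ_min ≈ 22.21°.

L_z,max = 6ℏ; Σ(L_z)² = 182 ℏ²; θ_min ≈ 22.21°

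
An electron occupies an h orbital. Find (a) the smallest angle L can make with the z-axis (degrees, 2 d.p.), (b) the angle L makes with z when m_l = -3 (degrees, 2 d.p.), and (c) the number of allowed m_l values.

An h state has l = 5.
cos θ_min = 5/√30, so θ_min ≈ 24.09°.
For m_l = -3: cos θ = -3/√30, θ ≈ 123.21°.
There are 2l+1 = 11 values of m_l.

θ_min ≈ 24.09°; θ(m_l=-3) ≈ 123.21°; 11 values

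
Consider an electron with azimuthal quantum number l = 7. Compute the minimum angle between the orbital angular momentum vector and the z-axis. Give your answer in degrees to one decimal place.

|L| = √(l(l+1)) ℏ = 2√14 ℏ.
The smallest angle corresponds to the largest L_z, i.e. m_l = l = 7, giving L_z = 7ℏ.
cos θ_min = 7/√56, so θ_min ≈ 20.7°.

θ_min ≈ 20.7°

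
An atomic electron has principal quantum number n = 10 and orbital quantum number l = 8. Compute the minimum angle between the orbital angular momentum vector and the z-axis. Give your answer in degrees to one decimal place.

|L|² = l(l+1)ℏ² = 72ℏ², so |L| = 6√2 ℏ.
The smallest angle corresponds to the largest L_z, i.e. m_l = l = 8, giving L_z = 8ℏ.
cos θ_min = 8/√72, so θ_min ≈ 19.5°.

θ_min ≈ 19.5°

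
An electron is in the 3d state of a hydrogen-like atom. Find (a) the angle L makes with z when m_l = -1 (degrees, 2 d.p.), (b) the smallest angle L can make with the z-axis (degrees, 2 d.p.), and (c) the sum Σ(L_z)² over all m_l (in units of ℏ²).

3d means n = 3, l = 2.
For m_l = -1: cos θ = -1/√6, θ ≈ 114.09°.
cos θ_min = 2/√6, so θ_min ≈ 35.26°.
Σ m_l² = 10, so Σ(L_z)² = 10 ℏ².

θ(m_l=-1) ≈ 114.09°; θ_min ≈ 35.26°; Σ(L_z)² = 10 ℏ²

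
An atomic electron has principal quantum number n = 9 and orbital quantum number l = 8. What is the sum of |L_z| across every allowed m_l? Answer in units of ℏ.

The allowed m_l values are -8, -7, -6, -5, -4, -3, -2, -1, 0, 1, 2, 3, 4, 5, 6, 7, 8.
Σ|m_l| = l(l+1) = 72.

Σ|L_z| = 72 ℏ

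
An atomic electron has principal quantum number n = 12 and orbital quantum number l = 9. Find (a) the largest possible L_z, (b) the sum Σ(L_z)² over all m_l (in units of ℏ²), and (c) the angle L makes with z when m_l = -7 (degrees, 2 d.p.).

L_z,max = 9ℏ; Σ(L_z)² = 570 ℏ²; θ(m_l=-7) ≈ 137.55°

L_z,max = lℏ = 9ℏ.
Σ m_l² = 570, so Σ(L_z)² = 570 ℏ².
For m_l = -7: cos θ = -7/√90, θ ≈ 137.55°.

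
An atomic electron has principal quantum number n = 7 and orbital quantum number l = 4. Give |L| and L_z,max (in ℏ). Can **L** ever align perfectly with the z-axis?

No: L_z,max = 4ℏ < |L| = 2√5 ℏ ≈ 4.472ℏ

|L| = 2√5 ℏ ≈ 4.4721ℏ, while L_z,max = lℏ = 4ℏ.
Since |L| > L_z,max, the vector can never point exactly along z; the closest it comes is θ_min = arccos(4/√20) ≈ 26.6°.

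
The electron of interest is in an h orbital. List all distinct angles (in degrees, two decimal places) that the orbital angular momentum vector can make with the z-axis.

An h state has l = 5.
|L|² = l(l+1)ℏ² = 30ℏ², so |L| = √30 ℏ.
cos θ = m_l/√30 for each m_l ∈ {-5, -4, -3, -2, -1, 0, 1, 2, 3, 4, 5}.

θ ∈ {24.09°, 43.09°, 56.79°, 68.58°, 79.48°, 90.00°, 100.52°, 111.42°, 123.21°, 136.91°, 155.91°}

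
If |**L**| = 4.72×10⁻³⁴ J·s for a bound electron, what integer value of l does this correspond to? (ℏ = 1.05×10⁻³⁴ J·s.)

l = 4

In units of ℏ, |L| ≈ 4.495.
l(l+1) ≈ 4.495² ≈ 20.21, so l = 4.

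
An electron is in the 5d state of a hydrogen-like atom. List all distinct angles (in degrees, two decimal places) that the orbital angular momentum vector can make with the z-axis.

θ ∈ {35.26°, 65.91°, 90.00°, 114.09°, 144.74°}

The 5d subshell has l = 2.
|L| = ℏ√(l(l+1)) = √6 ℏ.
cos θ = m_l/√6 for each m_l ∈ {-2, -1, 0, 1, 2}.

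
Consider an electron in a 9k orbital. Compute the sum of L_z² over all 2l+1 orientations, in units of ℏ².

9k means n = 9, l = 7.
m_l runs from −7 to 7, i.e. {-7, -6, -5, -4, -3, -2, -1, 0, 1, 2, 3, 4, 5, 6, 7}.
Σ m_l² = l(l+1)(2l+1)/3 = 7·8·15/3 = 280.

Σ(L_z)² = 280 ℏ²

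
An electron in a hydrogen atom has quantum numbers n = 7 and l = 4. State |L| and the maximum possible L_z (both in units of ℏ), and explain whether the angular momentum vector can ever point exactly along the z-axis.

|L| = 2√5 ℏ ≈ 4.4721ℏ, while L_z,max = lℏ = 4ℏ.
Since |L| > L_z,max, the vector can never point exactly along z; the closest it comes is θ_min = arccos(4/√20) ≈ 26.6°.

No: L_z,max = 4ℏ < |L| = 2√5 ℏ ≈ 4.472ℏ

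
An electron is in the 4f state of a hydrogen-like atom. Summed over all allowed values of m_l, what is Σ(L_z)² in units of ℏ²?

For 4f, l = 3.
The allowed m_l values are -3, -2, -1, 0, 1, 2, 3.
Σ m_l² = l(l+1)(2l+1)/3 = 3·4·7/3 = 28.

Σ(L_z)² = 28 ℏ²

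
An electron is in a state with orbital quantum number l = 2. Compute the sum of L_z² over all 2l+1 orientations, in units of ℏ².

Σ(L_z)² = 10 ℏ²

The allowed m_l values are -2, -1, 0, 1, 2.
Σ m_l² = 2·(1 + 4) = 10.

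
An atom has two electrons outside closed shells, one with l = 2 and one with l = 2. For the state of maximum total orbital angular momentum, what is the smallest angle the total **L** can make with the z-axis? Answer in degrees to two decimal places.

θ_min ≈ 26.57°

The total orbital quantum number L ranges from |l₁ − l₂| to l₁ + l₂ in integer steps.
L ∈ {0, 1, 2, 3, 4}.
The maximum is L = 4, with |L_tot| = ℏ√(4·5) = 2√5 ℏ.
The minimum angle with z is arccos(4/√20) ≈ 26.57°.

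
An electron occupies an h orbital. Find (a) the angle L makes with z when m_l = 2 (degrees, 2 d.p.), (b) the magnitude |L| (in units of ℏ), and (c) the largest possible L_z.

θ(m_l=2) ≈ 68.58°; |L| = √30 ℏ ≈ 5.477ℏ; L_z,max = 5ℏ

An h state has l = 5.
For m_l = 2: cos θ = 2/√30, θ ≈ 68.58°.
|L| = ℏ√(5·6) = √30 ℏ ≈ 5.477ℏ.
L_z,max = lℏ = 5ℏ.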